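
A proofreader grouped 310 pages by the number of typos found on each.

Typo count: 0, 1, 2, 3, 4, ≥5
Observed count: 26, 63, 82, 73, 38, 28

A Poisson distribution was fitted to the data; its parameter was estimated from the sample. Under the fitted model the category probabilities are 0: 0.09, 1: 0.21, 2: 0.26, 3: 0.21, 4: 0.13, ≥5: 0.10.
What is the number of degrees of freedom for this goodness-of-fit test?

4

There are k = 6 categories and 1 parameter estimated from the data, so df = 6 − 1 − 1 = 4.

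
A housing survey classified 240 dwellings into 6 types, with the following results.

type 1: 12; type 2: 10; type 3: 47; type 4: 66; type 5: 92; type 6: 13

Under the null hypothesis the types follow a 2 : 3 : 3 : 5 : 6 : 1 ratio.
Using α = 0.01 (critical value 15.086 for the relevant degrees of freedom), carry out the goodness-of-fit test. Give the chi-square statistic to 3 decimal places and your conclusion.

34.378; reject

Ratio total = 20. Expected counts: 240×2/20 = 24, 240×3/20 = 36, 240×3/20 = 36, 240×5/20 = 60, 240×6/20 = 72, 240×1/20 = 12.
cat         O        E   (O−E)²/E
type 1     12       24     6.0000
type 2     10       36    18.7778
type 3     47       36     3.3611
type 4     66       60     0.6000
type 5     92       72     5.5556
type 6     13       12     0.0833
Sum = 34.378
df = 5. Since 34.378 > 15.086, we reject H₀.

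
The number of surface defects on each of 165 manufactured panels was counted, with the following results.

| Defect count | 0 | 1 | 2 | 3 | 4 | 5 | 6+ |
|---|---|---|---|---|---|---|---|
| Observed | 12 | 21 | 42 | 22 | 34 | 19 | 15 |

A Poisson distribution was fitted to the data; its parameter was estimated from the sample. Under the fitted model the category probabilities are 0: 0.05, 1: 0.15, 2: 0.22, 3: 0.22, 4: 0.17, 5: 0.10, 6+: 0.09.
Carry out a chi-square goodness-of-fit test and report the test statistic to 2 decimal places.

10.44

Expected counts E_i = n·p_i: 165×0.05 = 8.25, 165×0.15 = 24.75, 165×0.22 = 36.3, 165×0.22 = 36.3, 165×0.17 = 28.05, 165×0.10 = 16.5, 165×0.09 = 14.85.
χ² = (12−8.25)²/8.25 + (21−24.75)²/24.75 + (42−36.3)²/36.3 + (22−36.3)²/36.3 + (34−28.05)²/28.05 + (19−16.5)²/16.5 + (15−14.85)²/14.85
   = 1.705 + 0.568 + 0.895 + 5.633 + 1.262 + 0.379 + 0.002
Sum = 10.44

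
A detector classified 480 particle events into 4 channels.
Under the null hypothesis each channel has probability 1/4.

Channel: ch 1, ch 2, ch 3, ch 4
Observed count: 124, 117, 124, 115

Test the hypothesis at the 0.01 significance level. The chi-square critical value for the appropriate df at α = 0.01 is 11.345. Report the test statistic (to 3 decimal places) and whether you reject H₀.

0.550; do not reject

Under H₀ each category has probability 1/4, so each expected count is 480/4 = 120.
ch 1: (124 − 120)²/120 = 16/120 = 0.1333
ch 2: (117 − 120)²/120 = 9/120 = 0.0750
ch 3: (124 − 120)²/120 = 16/120 = 0.1333
ch 4: (115 − 120)²/120 = 25/120 = 0.2083
Sum = 0.550
df = 3. Since 0.550 < 11.345, we do not reject H₀.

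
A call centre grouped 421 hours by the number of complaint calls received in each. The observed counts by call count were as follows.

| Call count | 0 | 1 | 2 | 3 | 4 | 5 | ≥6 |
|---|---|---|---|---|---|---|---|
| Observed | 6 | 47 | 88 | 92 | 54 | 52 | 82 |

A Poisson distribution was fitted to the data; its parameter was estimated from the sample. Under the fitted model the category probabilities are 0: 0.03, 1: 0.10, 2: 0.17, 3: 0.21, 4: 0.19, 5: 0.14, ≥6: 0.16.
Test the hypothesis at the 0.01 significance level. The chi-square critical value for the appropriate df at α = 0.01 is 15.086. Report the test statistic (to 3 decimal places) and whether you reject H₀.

20.412; reject

Expected counts E_i = n·p_i: 421×0.03 = 12.63, 421×0.10 = 42.1, 421×0.17 = 71.57, 421×0.21 = 88.41, 421×0.19 = 79.99, 421×0.14 = 58.94, 421×0.16 = 67.36.
χ² = (6−12.63)²/12.63 + (47−42.1)²/42.1 + (88−71.57)²/71.57 + (92−88.41)²/88.41 + (54−79.99)²/79.99 + (52−58.94)²/58.94 + (82−67.36)²/67.36
   = 3.4804 + 0.5703 + 3.7718 + 0.1458 + 8.4446 + 0.8172 + 3.1819
Sum = 20.412
df = 5. Since 20.412 > 15.086, we reject H₀.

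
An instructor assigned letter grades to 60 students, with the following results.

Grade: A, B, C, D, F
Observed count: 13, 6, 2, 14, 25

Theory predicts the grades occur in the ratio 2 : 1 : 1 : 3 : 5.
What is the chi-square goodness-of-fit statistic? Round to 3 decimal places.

Ratio total = 12. Expected counts: 60×2/12 = 10, 60×1/12 = 5, 60×1/12 = 5, 60×3/12 = 15, 60×5/12 = 25.
χ² = (13−10)²/10 + (6−5)²/5 + (2−5)²/5 + (14−15)²/15 + (25−25)²/25
   = 0.9000 + 0.2000 + 1.8000 + 0.0667 + 0.0000
Sum = 2.967

2.967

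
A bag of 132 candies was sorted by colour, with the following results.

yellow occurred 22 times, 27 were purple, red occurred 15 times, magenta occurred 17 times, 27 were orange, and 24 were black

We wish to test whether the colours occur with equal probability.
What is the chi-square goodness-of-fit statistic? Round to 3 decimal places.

5.818

Under H₀ each category has probability 1/6, so each expected count is 132/6 = 22.
χ² = (22−22)²/22 + (27−22)²/22 + (15−22)²/22 + (17−22)²/22 + (27−22)²/22 + (24−22)²/22
   = 0.0000 + 1.1364 + 2.2273 + 1.1364 + 1.1364 + 0.1818
Sum = 5.818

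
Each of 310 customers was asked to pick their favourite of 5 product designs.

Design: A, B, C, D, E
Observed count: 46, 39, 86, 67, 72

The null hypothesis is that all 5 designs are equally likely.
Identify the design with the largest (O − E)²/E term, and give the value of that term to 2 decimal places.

Under H₀ each category has probability 1/5, so each expected count is 310/5 = 62.
χ² = (46−62)²/62 + (39−62)²/62 + (86−62)²/62 + (67−62)²/62 + (72−62)²/62
   = 4.129 + 8.532 + 9.290 + 0.403 + 1.613
The largest term is for C: 9.29.

C, 9.29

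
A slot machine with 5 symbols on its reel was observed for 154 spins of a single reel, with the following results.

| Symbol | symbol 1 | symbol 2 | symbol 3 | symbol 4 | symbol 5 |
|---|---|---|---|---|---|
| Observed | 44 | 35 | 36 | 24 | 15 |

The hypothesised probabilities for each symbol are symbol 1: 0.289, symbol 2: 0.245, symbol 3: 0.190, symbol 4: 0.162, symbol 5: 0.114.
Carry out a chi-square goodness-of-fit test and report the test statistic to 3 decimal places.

2.164

Expected counts E_i = n·p_i: 154×0.289 = 44.506, 154×0.245 = 37.73, 154×0.190 = 29.26, 154×0.162 = 24.948, 154×0.114 = 17.556.
cat           O        E   (O−E)²/E
symbol 1     44   44.506     0.0058
symbol 2     35    37.73     0.1975
symbol 3     36    29.26     1.5525
symbol 4     24   24.948     0.0360
symbol 5     15   17.556     0.3721
Sum = 2.164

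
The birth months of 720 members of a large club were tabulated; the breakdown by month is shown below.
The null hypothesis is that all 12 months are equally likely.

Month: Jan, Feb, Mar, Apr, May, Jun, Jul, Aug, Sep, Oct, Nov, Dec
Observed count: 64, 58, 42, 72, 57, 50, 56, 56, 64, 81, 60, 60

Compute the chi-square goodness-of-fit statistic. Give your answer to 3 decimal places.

18.100

Under H₀ each category has probability 1/12, so each expected count is 720/12 = 60.
χ² = (64−60)²/60 + (58−60)²/60 + (42−60)²/60 + (72−60)²/60 + (57−60)²/60 + (50−60)²/60 + (56−60)²/60 + (56−60)²/60 + (64−60)²/60 + (81−60)²/60 + (60−60)²/60 + (60−60)²/60
   = 0.2667 + 0.0667 + 5.4000 + 2.4000 + 0.1500 + 1.6667 + 0.2667 + 0.2667 + 0.2667 + 7.3500 + 0.0000 + 0.0000
Sum = 18.100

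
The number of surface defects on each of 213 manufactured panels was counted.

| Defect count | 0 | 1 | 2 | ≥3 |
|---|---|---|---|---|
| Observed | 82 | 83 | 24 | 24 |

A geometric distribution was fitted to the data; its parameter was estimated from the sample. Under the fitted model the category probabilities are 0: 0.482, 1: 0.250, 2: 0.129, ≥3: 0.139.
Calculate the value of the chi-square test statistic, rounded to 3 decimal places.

22.283

Expected counts E_i = n·p_i: 213×0.482 = 102.666, 213×0.250 = 53.25, 213×0.129 = 27.477, 213×0.139 = 29.607.
χ² = (82−102.666)²/102.666 + (83−53.25)²/53.25 + (24−27.477)²/27.477 + (24−29.607)²/29.607
   = 4.1599 + 16.6209 + 0.4400 + 1.0619
Sum = 22.283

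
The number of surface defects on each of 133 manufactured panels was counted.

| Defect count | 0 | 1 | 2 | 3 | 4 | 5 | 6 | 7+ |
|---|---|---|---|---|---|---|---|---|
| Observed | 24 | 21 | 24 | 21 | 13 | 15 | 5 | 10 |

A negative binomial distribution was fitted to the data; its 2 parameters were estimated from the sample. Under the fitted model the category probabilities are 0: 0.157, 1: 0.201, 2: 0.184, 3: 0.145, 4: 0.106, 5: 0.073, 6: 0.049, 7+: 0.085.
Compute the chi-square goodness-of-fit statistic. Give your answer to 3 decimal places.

Expected counts E_i = n·p_i: 133×0.157 = 20.881, 133×0.201 = 26.733, 133×0.184 = 24.472, 133×0.145 = 19.285, 133×0.106 = 14.098, 133×0.073 = 9.709, 133×0.049 = 6.517, 133×0.085 = 11.305.
0: (24 − 20.881)²/20.881 = 9.728161/20.881 = 0.4659
1: (21 − 26.733)²/26.733 = 32.867289/26.733 = 1.2295
2: (24 − 24.472)²/24.472 = 0.222784/24.472 = 0.0091
3: (21 − 19.285)²/19.285 = 2.941225/19.285 = 0.1525
4: (13 − 14.098)²/14.098 = 1.205604/14.098 = 0.0855
5: (15 − 9.709)²/9.709 = 27.994681/9.709 = 2.8834
6: (5 − 6.517)²/6.517 = 2.301289/6.517 = 0.3531
7+: (10 − 11.305)²/11.305 = 1.703025/11.305 = 0.1506
Sum = 5.330

5.330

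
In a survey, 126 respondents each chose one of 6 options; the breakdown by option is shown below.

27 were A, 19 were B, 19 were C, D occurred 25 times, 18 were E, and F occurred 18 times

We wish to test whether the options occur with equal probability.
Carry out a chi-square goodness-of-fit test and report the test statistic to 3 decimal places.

Expected count for each of the 6 categories: 126/6 = 21.
cat         O        E   (O−E)²/E
A          27       21     1.7143
B          19       21     0.1905
C          19       21     0.1905
D          25       21     0.7619
E          18       21     0.4286
F          18       21     0.4286
Sum = 3.714

3.714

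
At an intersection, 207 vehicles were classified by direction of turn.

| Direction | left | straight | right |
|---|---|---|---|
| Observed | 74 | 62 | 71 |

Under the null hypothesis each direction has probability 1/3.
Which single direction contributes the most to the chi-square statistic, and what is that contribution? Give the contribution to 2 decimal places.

Under H₀ each category has probability 1/3, so each expected count is 207/3 = 69.
χ² = (74−69)²/69 + (62−69)²/69 + (71−69)²/69
   = 0.362 + 0.710 + 0.058
The largest term is for straight: 0.71.

straight, 0.71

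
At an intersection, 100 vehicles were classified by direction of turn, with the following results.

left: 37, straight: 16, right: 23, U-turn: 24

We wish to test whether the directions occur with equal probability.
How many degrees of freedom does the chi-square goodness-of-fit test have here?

3

There are k = 4 categories and no parameters were estimated from the data, so df = 4 − 1 = 3.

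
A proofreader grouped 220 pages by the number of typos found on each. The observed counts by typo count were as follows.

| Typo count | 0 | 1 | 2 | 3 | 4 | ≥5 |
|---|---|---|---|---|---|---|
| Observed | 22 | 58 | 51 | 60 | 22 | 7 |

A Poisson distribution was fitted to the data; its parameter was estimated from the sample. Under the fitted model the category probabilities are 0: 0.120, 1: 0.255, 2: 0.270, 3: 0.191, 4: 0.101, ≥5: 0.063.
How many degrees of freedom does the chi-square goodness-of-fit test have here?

There are k = 6 categories and 1 parameter estimated from the data, so df = 6 − 1 − 1 = 4.

4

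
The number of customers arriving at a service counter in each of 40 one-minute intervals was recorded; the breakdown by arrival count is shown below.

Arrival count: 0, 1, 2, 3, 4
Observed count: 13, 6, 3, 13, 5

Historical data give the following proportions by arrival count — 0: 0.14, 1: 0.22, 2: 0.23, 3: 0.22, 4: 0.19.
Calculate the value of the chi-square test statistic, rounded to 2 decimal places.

17.74

Expected counts E_i = n·p_i: 40×0.14 = 5.6, 40×0.22 = 8.8, 40×0.23 = 9.2, 40×0.22 = 8.8, 40×0.19 = 7.6.
0: (13 − 5.6)²/5.6 = 54.76/5.6 = 9.779
1: (6 − 8.8)²/8.8 = 7.84/8.8 = 0.891
2: (3 − 9.2)²/9.2 = 38.44/9.2 = 4.178
3: (13 − 8.8)²/8.8 = 17.64/8.8 = 2.005
4: (5 − 7.6)²/7.6 = 6.76/7.6 = 0.889
Sum = 17.74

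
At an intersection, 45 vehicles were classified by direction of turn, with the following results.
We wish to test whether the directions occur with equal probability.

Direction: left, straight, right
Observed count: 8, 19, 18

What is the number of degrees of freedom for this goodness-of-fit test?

2

There are k = 3 categories and no parameters were estimated from the data, so df = 3 − 1 = 2.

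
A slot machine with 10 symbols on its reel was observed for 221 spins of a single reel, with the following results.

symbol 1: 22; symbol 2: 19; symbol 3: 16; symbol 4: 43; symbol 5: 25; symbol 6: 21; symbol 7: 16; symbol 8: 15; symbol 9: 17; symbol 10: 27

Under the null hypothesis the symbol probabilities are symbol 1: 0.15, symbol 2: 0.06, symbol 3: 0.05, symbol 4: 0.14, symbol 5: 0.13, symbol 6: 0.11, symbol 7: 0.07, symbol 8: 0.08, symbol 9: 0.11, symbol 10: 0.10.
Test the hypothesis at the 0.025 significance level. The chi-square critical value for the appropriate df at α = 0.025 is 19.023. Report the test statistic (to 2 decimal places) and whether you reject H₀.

17.80; do not reject

Expected counts E_i = n·p_i: 221×0.15 = 33.15, 221×0.06 = 13.26, 221×0.05 = 11.05, 221×0.14 = 30.94, 221×0.13 = 28.73, 221×0.11 = 24.31, 221×0.07 = 15.47, 221×0.08 = 17.68, 221×0.11 = 24.31, 221×0.10 = 22.1.
cat            O        E   (O−E)²/E
symbol 1      22    33.15      3.750
symbol 2      19    13.26      2.485
symbol 3      16    11.05      2.217
symbol 4      43    30.94      4.701
symbol 5      25    28.73      0.484
symbol 6      21    24.31      0.451
symbol 7      16    15.47      0.018
symbol 8      15    17.68      0.406
symbol 9      17    24.31      2.198
symbol 10     27     22.1      1.086
Sum = 17.80
df = 9. Since 17.80 < 19.023, we do not reject H₀.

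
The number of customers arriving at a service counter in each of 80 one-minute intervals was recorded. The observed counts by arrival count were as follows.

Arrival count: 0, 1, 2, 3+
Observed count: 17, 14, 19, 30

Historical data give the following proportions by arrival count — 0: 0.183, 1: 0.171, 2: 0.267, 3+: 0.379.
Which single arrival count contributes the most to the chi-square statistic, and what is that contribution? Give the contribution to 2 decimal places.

Expected counts E_i = n·p_i: 80×0.183 = 14.64, 80×0.171 = 13.68, 80×0.267 = 21.36, 80×0.379 = 30.32.
χ² = (17−14.64)²/14.64 + (14−13.68)²/13.68 + (19−21.36)²/21.36 + (30−30.32)²/30.32
   = 0.380 + 0.007 + 0.261 + 0.003
The largest term is for 0: 0.38.

0, 0.38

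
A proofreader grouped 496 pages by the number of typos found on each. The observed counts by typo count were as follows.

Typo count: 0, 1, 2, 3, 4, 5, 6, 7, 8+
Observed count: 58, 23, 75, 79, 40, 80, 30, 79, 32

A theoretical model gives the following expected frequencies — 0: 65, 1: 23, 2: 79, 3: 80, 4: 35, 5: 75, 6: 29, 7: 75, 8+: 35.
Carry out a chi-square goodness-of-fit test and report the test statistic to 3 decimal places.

2.521

χ² = (58−65)²/65 + (23−23)²/23 + (75−79)²/79 + (79−80)²/80 + (40−35)²/35 + (80−75)²/75 + (30−29)²/29 + (79−75)²/75 + (32−35)²/35
   = 0.7538 + 0.0000 + 0.2025 + 0.0125 + 0.7143 + 0.3333 + 0.0345 + 0.2133 + 0.2571
Sum = 2.521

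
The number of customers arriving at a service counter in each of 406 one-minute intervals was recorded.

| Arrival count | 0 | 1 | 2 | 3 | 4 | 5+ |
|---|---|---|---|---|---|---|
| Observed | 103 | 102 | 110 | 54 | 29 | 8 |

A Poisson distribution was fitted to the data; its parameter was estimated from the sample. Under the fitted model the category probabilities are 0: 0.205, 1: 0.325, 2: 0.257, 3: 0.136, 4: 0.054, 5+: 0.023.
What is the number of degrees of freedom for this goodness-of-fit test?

4

There are k = 6 categories and 1 parameter estimated from the data, so df = 6 − 1 − 1 = 4.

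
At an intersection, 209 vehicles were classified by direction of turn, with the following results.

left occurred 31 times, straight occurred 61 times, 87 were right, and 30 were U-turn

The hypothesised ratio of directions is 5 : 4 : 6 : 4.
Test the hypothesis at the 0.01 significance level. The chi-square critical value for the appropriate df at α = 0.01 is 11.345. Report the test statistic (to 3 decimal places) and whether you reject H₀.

Ratio total = 19. Expected counts: 209×5/19 = 55, 209×4/19 = 44, 209×6/19 = 66, 209×4/19 = 44.
cat           O        E   (O−E)²/E
left         31       55    10.4727
straight     61       44     6.5682
right        87       66     6.6818
U-turn       30       44     4.4545
Sum = 28.177
df = 3. Since 28.177 > 11.345, we reject H₀.

28.177; reject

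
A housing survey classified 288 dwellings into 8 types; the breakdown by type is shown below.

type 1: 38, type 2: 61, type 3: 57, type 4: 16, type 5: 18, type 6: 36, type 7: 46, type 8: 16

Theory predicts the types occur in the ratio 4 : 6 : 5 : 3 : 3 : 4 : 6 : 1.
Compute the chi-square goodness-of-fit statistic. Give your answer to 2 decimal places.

Ratio total = 32. Expected counts: 288×4/32 = 36, 288×6/32 = 54, 288×5/32 = 45, 288×3/32 = 27, 288×3/32 = 27, 288×4/32 = 36, 288×6/32 = 54, 288×1/32 = 9.
cat         O        E   (O−E)²/E
type 1     38       36      0.111
type 2     61       54      0.907
type 3     57       45      3.200
type 4     16       27      4.481
type 5     18       27      3.000
type 6     36       36      0.000
type 7     46       54      1.185
type 8     16        9      5.444
Sum = 18.33

18.33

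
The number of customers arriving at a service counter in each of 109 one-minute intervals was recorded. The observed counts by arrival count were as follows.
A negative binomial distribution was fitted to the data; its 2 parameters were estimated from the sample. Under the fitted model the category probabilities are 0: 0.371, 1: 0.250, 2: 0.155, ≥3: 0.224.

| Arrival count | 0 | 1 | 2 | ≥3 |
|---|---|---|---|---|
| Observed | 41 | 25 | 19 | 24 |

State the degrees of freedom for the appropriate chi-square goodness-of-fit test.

1

There are k = 4 categories and 2 parameters estimated from the data, so df = 4 − 1 − 2 = 1.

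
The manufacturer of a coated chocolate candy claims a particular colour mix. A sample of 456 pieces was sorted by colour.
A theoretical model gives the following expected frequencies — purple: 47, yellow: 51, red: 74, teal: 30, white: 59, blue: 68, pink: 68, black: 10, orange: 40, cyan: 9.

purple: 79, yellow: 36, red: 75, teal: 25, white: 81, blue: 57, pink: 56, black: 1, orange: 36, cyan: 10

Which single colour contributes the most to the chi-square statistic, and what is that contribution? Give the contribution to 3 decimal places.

purple: (79 − 47)²/47 = 1024/47 = 21.7872
yellow: (36 − 51)²/51 = 225/51 = 4.4118
red: (75 − 74)²/74 = 1/74 = 0.0135
teal: (25 − 30)²/30 = 25/30 = 0.8333
white: (81 − 59)²/59 = 484/59 = 8.2034
blue: (57 − 68)²/68 = 121/68 = 1.7794
pink: (56 − 68)²/68 = 144/68 = 2.1176
black: (1 − 10)²/10 = 81/10 = 8.1000
orange: (36 − 40)²/40 = 16/40 = 0.4000
cyan: (10 − 9)²/9 = 1/9 = 0.1111
The largest term is for purple: 21.787.

purple, 21.787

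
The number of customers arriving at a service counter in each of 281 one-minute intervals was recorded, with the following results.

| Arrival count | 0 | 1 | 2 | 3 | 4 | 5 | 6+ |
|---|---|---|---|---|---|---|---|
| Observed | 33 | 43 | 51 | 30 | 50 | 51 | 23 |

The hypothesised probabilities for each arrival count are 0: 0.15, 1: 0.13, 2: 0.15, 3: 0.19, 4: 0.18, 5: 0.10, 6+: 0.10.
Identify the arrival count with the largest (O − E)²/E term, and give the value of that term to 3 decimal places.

Expected counts E_i = n·p_i: 281×0.15 = 42.15, 281×0.13 = 36.53, 281×0.15 = 42.15, 281×0.19 = 53.39, 281×0.18 = 50.58, 281×0.10 = 28.1, 281×0.10 = 28.1.
χ² = (33−42.15)²/42.15 + (43−36.53)²/36.53 + (51−42.15)²/42.15 + (30−53.39)²/53.39 + (50−50.58)²/50.58 + (51−28.1)²/28.1 + (23−28.1)²/28.1
   = 1.9863 + 1.1459 + 1.8582 + 10.2471 + 0.0067 + 18.6623 + 0.9256
The largest term is for 5: 18.662.

5, 18.662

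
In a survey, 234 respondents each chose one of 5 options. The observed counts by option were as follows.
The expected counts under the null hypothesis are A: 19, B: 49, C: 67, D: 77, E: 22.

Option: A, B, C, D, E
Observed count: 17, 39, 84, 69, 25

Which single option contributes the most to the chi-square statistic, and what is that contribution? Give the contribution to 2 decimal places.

C, 4.31

χ² = (17−19)²/19 + (39−49)²/49 + (84−67)²/67 + (69−77)²/77 + (25−22)²/22
   = 0.211 + 2.041 + 4.313 + 0.831 + 0.409
The largest term is for C: 4.31.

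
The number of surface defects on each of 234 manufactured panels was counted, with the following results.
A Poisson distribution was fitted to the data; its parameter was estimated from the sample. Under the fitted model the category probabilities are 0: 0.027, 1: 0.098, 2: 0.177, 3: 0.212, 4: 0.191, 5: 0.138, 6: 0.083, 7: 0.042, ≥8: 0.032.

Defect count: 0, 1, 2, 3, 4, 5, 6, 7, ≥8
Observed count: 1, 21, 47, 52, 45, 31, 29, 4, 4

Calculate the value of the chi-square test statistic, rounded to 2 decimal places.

Expected counts E_i = n·p_i: 234×0.027 = 6.318, 234×0.098 = 22.932, 234×0.177 = 41.418, 234×0.212 = 49.608, 234×0.191 = 44.694, 234×0.138 = 32.292, 234×0.083 = 19.422, 234×0.042 = 9.828, 234×0.032 = 7.488.
cat         O        E   (O−E)²/E
0           1    6.318      4.476
1          21   22.932      0.163
2          47   41.418      0.752
3          52   49.608      0.115
4          45   44.694      0.002
5          31   32.292      0.052
6          29   19.422      4.723
7           4    9.828      3.456
≥8          4    7.488      1.625
Sum = 15.36

15.36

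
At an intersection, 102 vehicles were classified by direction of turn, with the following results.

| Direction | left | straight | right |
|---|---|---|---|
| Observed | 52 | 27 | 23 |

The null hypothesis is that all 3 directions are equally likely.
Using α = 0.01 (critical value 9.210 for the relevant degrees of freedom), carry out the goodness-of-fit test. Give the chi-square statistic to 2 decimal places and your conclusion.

14.53; reject

Expected count for each of the 3 categories: 102/3 = 34.
χ² = (52−34)²/34 + (27−34)²/34 + (23−34)²/34
   = 9.529 + 1.441 + 3.559
Sum = 14.53
df = 2. Since 14.53 > 9.210, we reject H₀.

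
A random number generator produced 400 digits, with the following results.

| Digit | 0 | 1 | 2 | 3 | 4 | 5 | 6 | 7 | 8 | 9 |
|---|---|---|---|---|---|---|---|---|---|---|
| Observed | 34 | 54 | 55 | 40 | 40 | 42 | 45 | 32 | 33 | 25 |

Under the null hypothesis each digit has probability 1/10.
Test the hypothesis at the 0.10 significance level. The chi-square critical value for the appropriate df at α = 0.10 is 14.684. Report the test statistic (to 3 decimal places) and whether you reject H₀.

20.600; reject

Expected count for each of the 10 categories: 400/10 = 40.
χ² = (34−40)²/40 + (54−40)²/40 + (55−40)²/40 + (40−40)²/40 + (40−40)²/40 + (42−40)²/40 + (45−40)²/40 + (32−40)²/40 + (33−40)²/40 + (25−40)²/40
   = 0.9000 + 4.9000 + 5.6250 + 0.0000 + 0.0000 + 0.1000 + 0.6250 + 1.6000 + 1.2250 + 5.6250
Sum = 20.600
df = 9. Since 20.600 > 14.684, we reject H₀.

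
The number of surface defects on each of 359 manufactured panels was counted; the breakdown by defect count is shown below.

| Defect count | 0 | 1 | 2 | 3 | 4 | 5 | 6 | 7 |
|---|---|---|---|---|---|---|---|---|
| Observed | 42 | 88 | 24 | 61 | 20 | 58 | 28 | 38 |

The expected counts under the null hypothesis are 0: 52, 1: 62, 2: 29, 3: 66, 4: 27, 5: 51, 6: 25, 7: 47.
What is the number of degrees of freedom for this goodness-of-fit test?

There are k = 8 categories and no parameters were estimated from the data, so df = 8 − 1 = 7.

7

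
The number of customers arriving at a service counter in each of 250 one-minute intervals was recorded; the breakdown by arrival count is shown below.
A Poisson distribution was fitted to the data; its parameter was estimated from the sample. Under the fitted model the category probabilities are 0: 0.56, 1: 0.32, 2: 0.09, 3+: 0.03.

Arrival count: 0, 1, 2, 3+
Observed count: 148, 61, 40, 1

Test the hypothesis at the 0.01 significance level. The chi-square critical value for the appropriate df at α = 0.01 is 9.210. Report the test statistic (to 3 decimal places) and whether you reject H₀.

24.214; reject

Expected counts E_i = n·p_i: 250×0.56 = 140, 250×0.32 = 80, 250×0.09 = 22.5, 250×0.03 = 7.5.
cat         O        E   (O−E)²/E
0         148      140     0.4571
1          61       80     4.5125
2          40     22.5    13.6111
3+          1      7.5     5.6333
Sum = 24.214
df = 2. Since 24.214 > 9.210, we reject H₀.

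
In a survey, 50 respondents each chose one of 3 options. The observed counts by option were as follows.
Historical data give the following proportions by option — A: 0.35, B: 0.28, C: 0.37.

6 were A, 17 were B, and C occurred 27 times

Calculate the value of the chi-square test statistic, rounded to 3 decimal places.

Expected counts E_i = n·p_i: 50×0.35 = 17.5, 50×0.28 = 14, 50×0.37 = 18.5.
cat         O        E   (O−E)²/E
A           6     17.5     7.5571
B          17       14     0.6429
C          27     18.5     3.9054
Sum = 12.105

12.105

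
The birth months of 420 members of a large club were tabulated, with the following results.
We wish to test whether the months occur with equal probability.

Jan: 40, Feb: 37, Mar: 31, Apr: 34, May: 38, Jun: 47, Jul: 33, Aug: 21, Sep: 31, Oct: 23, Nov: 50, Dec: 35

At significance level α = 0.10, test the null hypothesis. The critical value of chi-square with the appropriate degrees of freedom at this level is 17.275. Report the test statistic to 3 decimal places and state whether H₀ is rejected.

Expected count for each of the 12 categories: 420/12 = 35.
cat         O        E   (O−E)²/E
Jan        40       35     0.7143
Feb        37       35     0.1143
Mar        31       35     0.4571
Apr        34       35     0.0286
May        38       35     0.2571
Jun        47       35     4.1143
Jul        33       35     0.1143
Aug        21       35     5.6000
Sep        31       35     0.4571
Oct        23       35     4.1143
Nov        50       35     6.4286
Dec        35       35     0.0000
Sum = 22.400
df = 11. Since 22.400 > 17.275, we reject H₀.

22.400; reject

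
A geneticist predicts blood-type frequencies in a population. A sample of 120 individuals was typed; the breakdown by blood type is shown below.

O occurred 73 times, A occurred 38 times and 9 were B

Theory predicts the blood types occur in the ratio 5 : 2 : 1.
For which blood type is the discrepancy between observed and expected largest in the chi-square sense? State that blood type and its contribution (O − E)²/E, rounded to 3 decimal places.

Ratio total = 8. Expected counts: 120×5/8 = 75, 120×2/8 = 30, 120×1/8 = 15.
O: (73 − 75)²/75 = 4/75 = 0.0533
A: (38 − 30)²/30 = 64/30 = 2.1333
B: (9 − 15)²/15 = 36/15 = 2.4000
The largest term is for B: 2.400.

B, 2.400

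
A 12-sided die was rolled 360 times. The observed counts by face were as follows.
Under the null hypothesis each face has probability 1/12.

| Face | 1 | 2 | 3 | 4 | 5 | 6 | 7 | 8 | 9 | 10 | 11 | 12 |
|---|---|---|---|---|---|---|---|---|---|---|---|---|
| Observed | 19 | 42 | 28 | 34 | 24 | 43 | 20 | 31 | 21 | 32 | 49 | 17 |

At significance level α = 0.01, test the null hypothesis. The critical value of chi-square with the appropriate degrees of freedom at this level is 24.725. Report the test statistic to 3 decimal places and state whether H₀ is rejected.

Expected count for each of the 12 categories: 360/12 = 30.
cat         O        E   (O−E)²/E
1          19       30     4.0333
2          42       30     4.8000
3          28       30     0.1333
4          34       30     0.5333
5          24       30     1.2000
6          43       30     5.6333
7          20       30     3.3333
8          31       30     0.0333
9          21       30     2.7000
10         32       30     0.1333
11         49       30    12.0333
12         17       30     5.6333
Sum = 40.200
df = 11. Since 40.200 > 24.725, we reject H₀.

40.200; reject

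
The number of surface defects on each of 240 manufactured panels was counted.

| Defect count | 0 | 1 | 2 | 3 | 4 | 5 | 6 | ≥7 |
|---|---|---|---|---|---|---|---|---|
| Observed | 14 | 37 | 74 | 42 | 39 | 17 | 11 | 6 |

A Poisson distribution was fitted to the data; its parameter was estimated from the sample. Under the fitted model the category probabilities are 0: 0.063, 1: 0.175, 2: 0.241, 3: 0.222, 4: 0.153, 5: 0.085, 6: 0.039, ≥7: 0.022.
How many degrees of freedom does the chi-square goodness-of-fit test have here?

6

There are k = 8 categories and 1 parameter estimated from the data, so df = 8 − 1 − 1 = 6.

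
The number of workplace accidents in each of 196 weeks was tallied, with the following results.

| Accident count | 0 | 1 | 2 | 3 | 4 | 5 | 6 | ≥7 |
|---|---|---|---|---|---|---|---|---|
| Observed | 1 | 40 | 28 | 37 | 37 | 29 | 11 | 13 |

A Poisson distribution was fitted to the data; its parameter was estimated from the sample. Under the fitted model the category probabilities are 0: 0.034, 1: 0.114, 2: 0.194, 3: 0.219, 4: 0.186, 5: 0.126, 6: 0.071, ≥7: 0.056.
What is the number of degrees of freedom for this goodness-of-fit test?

There are k = 8 categories and 1 parameter estimated from the data, so df = 8 − 1 − 1 = 6.

6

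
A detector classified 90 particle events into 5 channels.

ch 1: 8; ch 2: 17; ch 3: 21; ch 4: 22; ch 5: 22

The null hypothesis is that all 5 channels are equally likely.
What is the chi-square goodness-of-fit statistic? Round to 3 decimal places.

Expected count for each of the 5 categories: 90/5 = 18.
ch 1: (8 − 18)²/18 = 100/18 = 5.5556
ch 2: (17 − 18)²/18 = 1/18 = 0.0556
ch 3: (21 − 18)²/18 = 9/18 = 0.5000
ch 4: (22 − 18)²/18 = 16/18 = 0.8889
ch 5: (22 − 18)²/18 = 16/18 = 0.8889
Sum = 7.889

7.889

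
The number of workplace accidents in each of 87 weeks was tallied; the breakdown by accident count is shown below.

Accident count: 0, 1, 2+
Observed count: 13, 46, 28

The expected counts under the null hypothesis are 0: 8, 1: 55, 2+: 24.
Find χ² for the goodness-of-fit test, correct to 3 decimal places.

5.264

cat         O        E   (O−E)²/E
0          13        8     3.1250
1          46       55     1.4727
2+         28       24     0.6667
Sum = 5.264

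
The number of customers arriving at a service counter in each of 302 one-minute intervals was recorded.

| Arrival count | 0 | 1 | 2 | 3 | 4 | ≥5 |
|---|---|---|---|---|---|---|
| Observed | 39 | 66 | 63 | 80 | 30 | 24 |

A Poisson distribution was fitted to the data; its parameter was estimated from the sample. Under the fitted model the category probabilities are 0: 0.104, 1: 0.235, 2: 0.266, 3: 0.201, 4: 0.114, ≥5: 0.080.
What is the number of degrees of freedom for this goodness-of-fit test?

4

There are k = 6 categories and 1 parameter estimated from the data, so df = 6 − 1 − 1 = 4.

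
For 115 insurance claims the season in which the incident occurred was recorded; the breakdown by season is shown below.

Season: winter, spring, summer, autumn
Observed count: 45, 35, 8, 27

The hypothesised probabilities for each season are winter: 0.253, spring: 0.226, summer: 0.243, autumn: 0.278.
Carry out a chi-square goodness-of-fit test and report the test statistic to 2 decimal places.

26.83

Expected counts E_i = n·p_i: 115×0.253 = 29.095, 115×0.226 = 25.99, 115×0.243 = 27.945, 115×0.278 = 31.97.
winter: (45 − 29.095)²/29.095 = 252.969025/29.095 = 8.695
spring: (35 − 25.99)²/25.99 = 81.1801/25.99 = 3.124
summer: (8 − 27.945)²/27.945 = 397.803025/27.945 = 14.235
autumn: (27 − 31.97)²/31.97 = 24.7009/31.97 = 0.773
Sum = 26.83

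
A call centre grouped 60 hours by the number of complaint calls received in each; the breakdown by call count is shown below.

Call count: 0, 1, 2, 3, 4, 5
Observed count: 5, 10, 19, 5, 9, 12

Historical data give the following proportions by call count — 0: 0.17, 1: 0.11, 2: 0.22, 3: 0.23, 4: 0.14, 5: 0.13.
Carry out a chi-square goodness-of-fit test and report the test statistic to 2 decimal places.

14.87

Expected counts E_i = n·p_i: 60×0.17 = 10.2, 60×0.11 = 6.6, 60×0.22 = 13.2, 60×0.23 = 13.8, 60×0.14 = 8.4, 60×0.13 = 7.8.
0: (5 − 10.2)²/10.2 = 27.04/10.2 = 2.651
1: (10 − 6.6)²/6.6 = 11.56/6.6 = 1.752
2: (19 − 13.2)²/13.2 = 33.64/13.2 = 2.548
3: (5 − 13.8)²/13.8 = 77.44/13.8 = 5.612
4: (9 − 8.4)²/8.4 = 0.36/8.4 = 0.043
5: (12 − 7.8)²/7.8 = 17.64/7.8 = 2.262
Sum = 14.87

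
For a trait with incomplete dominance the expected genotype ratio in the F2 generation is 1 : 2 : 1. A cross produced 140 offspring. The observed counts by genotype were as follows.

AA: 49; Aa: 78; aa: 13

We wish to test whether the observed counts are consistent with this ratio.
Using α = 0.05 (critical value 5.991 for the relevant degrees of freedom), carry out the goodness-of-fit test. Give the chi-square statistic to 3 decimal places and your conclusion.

20.343; reject

Ratio total = 4. Expected counts: 140×1/4 = 35, 140×2/4 = 70, 140×1/4 = 35.
χ² = (49−35)²/35 + (78−70)²/70 + (13−35)²/35
   = 5.6000 + 0.9143 + 13.8286
Sum = 20.343
df = 2. Since 20.343 > 5.991, we reject H₀.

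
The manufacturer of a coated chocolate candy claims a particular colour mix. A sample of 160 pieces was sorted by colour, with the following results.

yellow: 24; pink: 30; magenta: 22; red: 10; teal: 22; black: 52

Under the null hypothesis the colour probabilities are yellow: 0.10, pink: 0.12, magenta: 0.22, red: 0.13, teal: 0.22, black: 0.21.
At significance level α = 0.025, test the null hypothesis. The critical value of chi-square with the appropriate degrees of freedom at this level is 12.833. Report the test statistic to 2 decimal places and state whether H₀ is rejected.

Expected counts E_i = n·p_i: 160×0.10 = 16, 160×0.12 = 19.2, 160×0.22 = 35.2, 160×0.13 = 20.8, 160×0.22 = 35.2, 160×0.21 = 33.6.
cat          O        E   (O−E)²/E
yellow      24       16      4.000
pink        30     19.2      6.075
magenta     22     35.2      4.950
red         10     20.8      5.608
teal        22     35.2      4.950
black       52     33.6     10.076
Sum = 35.66
df = 5. Since 35.66 > 12.833, we reject H₀.

35.66; reject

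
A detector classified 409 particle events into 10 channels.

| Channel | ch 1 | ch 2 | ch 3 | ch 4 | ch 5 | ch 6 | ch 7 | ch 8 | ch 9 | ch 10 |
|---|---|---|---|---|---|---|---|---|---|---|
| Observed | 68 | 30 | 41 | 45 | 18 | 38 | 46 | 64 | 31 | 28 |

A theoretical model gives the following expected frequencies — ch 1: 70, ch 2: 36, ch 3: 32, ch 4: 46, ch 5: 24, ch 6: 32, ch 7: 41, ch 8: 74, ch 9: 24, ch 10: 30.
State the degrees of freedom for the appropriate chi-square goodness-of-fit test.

There are k = 10 categories and no parameters were estimated from the data, so df = 10 − 1 = 9.

9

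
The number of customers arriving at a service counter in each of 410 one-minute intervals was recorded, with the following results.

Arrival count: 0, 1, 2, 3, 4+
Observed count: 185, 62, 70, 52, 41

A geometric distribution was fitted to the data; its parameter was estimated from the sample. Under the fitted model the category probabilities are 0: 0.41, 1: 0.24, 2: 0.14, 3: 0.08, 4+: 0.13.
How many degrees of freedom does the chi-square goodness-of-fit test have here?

3

There are k = 5 categories and 1 parameter estimated from the data, so df = 5 − 1 − 1 = 3.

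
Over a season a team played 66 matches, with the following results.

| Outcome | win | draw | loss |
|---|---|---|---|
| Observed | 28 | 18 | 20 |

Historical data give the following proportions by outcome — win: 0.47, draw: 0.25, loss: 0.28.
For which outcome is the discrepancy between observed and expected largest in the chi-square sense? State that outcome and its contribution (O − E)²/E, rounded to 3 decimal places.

Expected counts E_i = n·p_i: 66×0.47 = 31.02, 66×0.25 = 16.5, 66×0.28 = 18.48.
χ² = (28−31.02)²/31.02 + (18−16.5)²/16.5 + (20−18.48)²/18.48
   = 0.2940 + 0.1364 + 0.1250
The largest term is for win: 0.294.

win, 0.294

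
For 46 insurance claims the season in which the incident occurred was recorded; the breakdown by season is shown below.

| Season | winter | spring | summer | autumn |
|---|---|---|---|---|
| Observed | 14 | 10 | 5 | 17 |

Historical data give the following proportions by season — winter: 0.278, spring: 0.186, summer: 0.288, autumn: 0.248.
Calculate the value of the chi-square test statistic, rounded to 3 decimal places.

Expected counts E_i = n·p_i: 46×0.278 = 12.788, 46×0.186 = 8.556, 46×0.288 = 13.248, 46×0.248 = 11.408.
cat         O        E   (O−E)²/E
winter     14   12.788     0.1149
spring     10    8.556     0.2437
summer      5   13.248     5.1351
autumn     17   11.408     2.7411
Sum = 8.235

8.235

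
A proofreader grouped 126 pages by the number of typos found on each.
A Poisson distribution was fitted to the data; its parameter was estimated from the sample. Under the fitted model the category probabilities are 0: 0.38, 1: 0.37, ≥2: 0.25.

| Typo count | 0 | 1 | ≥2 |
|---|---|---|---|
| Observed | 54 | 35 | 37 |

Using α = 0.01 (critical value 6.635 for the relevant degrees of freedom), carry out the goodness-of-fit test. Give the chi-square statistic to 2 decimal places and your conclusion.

Expected counts E_i = n·p_i: 126×0.38 = 47.88, 126×0.37 = 46.62, 126×0.25 = 31.5.
0: (54 − 47.88)²/47.88 = 37.4544/47.88 = 0.782
1: (35 − 46.62)²/46.62 = 135.0244/46.62 = 2.896
≥2: (37 − 31.5)²/31.5 = 30.25/31.5 = 0.960
Sum = 4.64
df = 1. Since 4.64 < 6.635, we do not reject H₀.

4.64; do not reject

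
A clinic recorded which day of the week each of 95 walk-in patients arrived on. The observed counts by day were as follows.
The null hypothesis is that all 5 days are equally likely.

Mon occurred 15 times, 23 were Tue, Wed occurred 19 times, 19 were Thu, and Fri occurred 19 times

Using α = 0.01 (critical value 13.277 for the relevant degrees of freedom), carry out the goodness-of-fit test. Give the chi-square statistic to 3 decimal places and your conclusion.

1.684; do not reject

Under H₀ each category has probability 1/5, so each expected count is 95/5 = 19.
Mon: (15 − 19)²/19 = 16/19 = 0.8421
Tue: (23 − 19)²/19 = 16/19 = 0.8421
Wed: (19 − 19)²/19 = 0/19 = 0.0000
Thu: (19 − 19)²/19 = 0/19 = 0.0000
Fri: (19 − 19)²/19 = 0/19 = 0.0000
Sum = 1.684
df = 4. Since 1.684 < 13.277, we do not reject H₀.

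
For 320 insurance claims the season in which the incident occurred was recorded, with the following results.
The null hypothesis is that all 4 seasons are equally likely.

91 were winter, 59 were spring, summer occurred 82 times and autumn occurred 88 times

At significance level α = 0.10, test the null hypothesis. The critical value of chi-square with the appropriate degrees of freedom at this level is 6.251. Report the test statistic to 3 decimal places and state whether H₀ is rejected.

7.875; reject

Under H₀ each category has probability 1/4, so each expected count is 320/4 = 80.
cat         O        E   (O−E)²/E
winter     91       80     1.5125
spring     59       80     5.5125
summer     82       80     0.0500
autumn     88       80     0.8000
Sum = 7.875
df = 3. Since 7.875 > 6.251, we reject H₀.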